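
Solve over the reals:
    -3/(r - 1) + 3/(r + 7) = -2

Multiply both sides by (r - 1)(r + 7):
-3(r + 7) + 3(r - 1) = -2(r - 1)(r + 7).
Expand and collect terms: -2r² - 12r + 38 = 0.
By the quadratic formula, r = (12 ± √448) / -4, so r ≈ -8.2915 or r ≈ 2.2915.
Neither value makes a denominator zero (r ≠ 1, r ≠ -7), so both are valid.

r = -8.2915 or r = 2.2915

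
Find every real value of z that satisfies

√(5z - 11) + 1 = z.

z = 3 or z = 4

Isolate the radical: √(5z - 11) = z - 1.
Square both sides: 5z - 11 = (z - 1)².
Expand and rearrange: z² - 7z + 12 = 0.
Solving gives z = 4 or z = 3.
Check each candidate in the original equation:
  z = 4: √(9) = 3, while z - 1 = 3 — valid.
  z = 3: √(4) = 2, while z - 1 = 2 — valid.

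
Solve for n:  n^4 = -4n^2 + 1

Let u = n^2. The equation becomes u^2 + 4u - 1 = 0.
By the quadratic formula, u = -2 + sqrt(5) or u = -sqrt(5) - 2.
n^2 = -2 + sqrt(5) gives n = +/-sqrt(-2 + sqrt(5)) ~= +/-0.4859.
n^2 = -sqrt(5) - 2 < 0 has no real solution.

n = -0.4859 or n = 0.4859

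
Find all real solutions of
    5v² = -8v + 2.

Rearrange to standard form: 5v² + 8v - 2 = 0.
Discriminant: (8)² − 4·5·(-2) = 104.
Quadratic formula: v = (-8 ± √104) / 10.
So v = -4/5 + √(26)/5 ≈ 0.2198 or v = -√(26)/5 - 4/5 ≈ -1.8198.

v = -1.8198 or v = 0.2198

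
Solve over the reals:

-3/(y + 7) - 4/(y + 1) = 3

y = -8.2263 or y = -2.1071

Multiply both sides by (y + 7)(y + 1):
-3(y + 1) - 4(y + 7) = 3(y + 7)(y + 1).
Expand and collect terms: 3y² + 31y + 52 = 0.
By the quadratic formula, y = (-31 ± √337) / 6, so y ≈ -2.1071 or y ≈ -8.2263.
Neither value makes a denominator zero (y ≠ -7, y ≠ -1), so both are valid.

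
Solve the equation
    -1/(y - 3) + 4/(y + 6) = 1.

y = 0

Multiply both sides by (y - 3)(y + 6):
-(y + 6) + 4(y - 3) = (y - 3)(y + 6).
Expand and collect terms: y^2 = 0.
This has the repeated root y = 0.
Neither value makes a denominator zero (y != 3, y != -6), so both are valid.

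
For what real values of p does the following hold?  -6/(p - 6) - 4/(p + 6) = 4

p = -7.129 or p = 4.629

Multiply both sides by (p - 6)(p + 6):
-6(p + 6) - 4(p - 6) = 4(p - 6)(p + 6).
Expand and collect terms: 4p^2 + 10p - 132 = 0.
By the quadratic formula, p = (-10 +/- sqrt(2212)) / 8, so p ~= 4.629 or p ~= -7.129.
Neither value makes a denominator zero (p != 6, p != -6), so both are valid.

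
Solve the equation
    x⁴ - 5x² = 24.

Let u = x². The equation becomes u² - 5u - 24 = 0.
Factor: (u + 3)(u - 8) = 0, so u = -3 or u = 8.
x² = -3 < 0 has no real solution.
x² = 8 gives x = ±2·√(2) ≈ ±2.8284.

x = -2.8284 or x = 2.8284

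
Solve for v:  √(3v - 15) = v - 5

Square both sides: 3v - 15 = (v - 5)².
Expand and rearrange: v² - 13v + 40 = 0.
Solving gives v = 8 or v = 5.
Check each candidate in the original equation:
  v = 8: √(9) = 3, while v - 5 = 3 — valid.
  v = 5: √(0) = 0, while v - 5 = 0 — valid.

v = 5 or v = 8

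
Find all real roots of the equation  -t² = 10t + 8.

t = -9.1231 or t = -0.8769

Rearrange to standard form: -t² - 10t - 8 = 0.
Discriminant: (-10)² − 4·(-1)·(-8) = 68.
Quadratic formula: t = (10 ± √68) / (-2).
So t = -5 - √(17) ≈ -9.1231 or t = -5 + √(17) ≈ -0.8769.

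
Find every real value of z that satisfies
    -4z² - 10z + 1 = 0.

Discriminant: (-10)² − 4·(-4)·1 = 116.
Quadratic formula: z = (10 ± √116) / (-8).
So z = -√(29)/4 - 5/4 ≈ -2.5963 or z = -5/4 + √(29)/4 ≈ 0.0963.

z = -2.5963 or z = 0.0963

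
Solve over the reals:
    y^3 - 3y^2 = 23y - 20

y = -4 or y = 0.8074 or y = 6.1926

Rearrange: y^3 - 3y^2 - 23y + 20 = 0.
Possible rational roots are divisors of 20. Testing y = -4 gives 0, so (y + 4) is a factor.
Divide: y^3 - 3y^2 - 23y + 20 = (y + 4)(y^2 - 7y + 5).
Apply the quadratic formula to y^2 - 7y + 5 = 0: y = (7 +/- sqrt(29))/2, i.e. y ~= 6.1926 or y ~= 0.8074.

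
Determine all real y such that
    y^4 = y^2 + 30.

y = -2.4495 or y = 2.4495

Let u = y^2. The equation becomes u^2 - u - 30 = 0.
Factor: (u - 6)(u + 5) = 0, so u = 6 or u = -5.
y^2 = 6 gives y = +/-sqrt(6) ~= +/-2.4495.
y^2 = -5 < 0 has no real solution.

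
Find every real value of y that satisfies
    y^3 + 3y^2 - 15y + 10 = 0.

y = -5.8541 or y = 0.8541 or y = 2

Possible rational roots are divisors of 10. Testing y = 2 gives 0, so (y - 2) is a factor.
Divide: y^3 + 3y^2 - 15y + 10 = (y - 2)(y^2 + 5y - 5).
Apply the quadratic formula to y^2 + 5y - 5 = 0: y = (-5 +/- sqrt(45))/2, i.e. y ~= 0.8541 or y ~= -5.8541.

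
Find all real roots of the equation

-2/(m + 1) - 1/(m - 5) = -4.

Multiply both sides by (m + 1)(m - 5):
-2(m - 5) - (m + 1) = -4(m + 1)(m - 5).
Expand and collect terms: -4m² + 19m + 11 = 0.
By the quadratic formula, m = (-19 ± √537) / -8, so m ≈ -0.5217 or m ≈ 5.2717.
Neither value makes a denominator zero (m ≠ -1, m ≠ 5), so both are valid.

m = -0.5217 or m = 5.2717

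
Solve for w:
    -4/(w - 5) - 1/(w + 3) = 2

w = -3.6504 or w = 3.1504

Multiply both sides by (w - 5)(w + 3):
-4(w + 3) - (w - 5) = 2(w - 5)(w + 3).
Expand and collect terms: 2w^2 + w - 23 = 0.
By the quadratic formula, w = (-1 +/- sqrt(185)) / 4, so w ~= 3.1504 or w ~= -3.6504.
Neither value makes a denominator zero (w != 5, w != -3), so both are valid.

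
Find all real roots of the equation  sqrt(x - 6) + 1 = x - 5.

x = 6 or x = 7

Isolate the radical: sqrt(x - 6) = x - 6.
Square both sides: x - 6 = (x - 6)^2.
Expand and rearrange: x^2 - 13x + 42 = 0.
Solving gives x = 7 or x = 6.
Check each candidate in the original equation:
  x = 7: sqrt(1) = 1, while x - 6 = 1 — valid.
  x = 6: sqrt(0) = 0, while x - 6 = 0 — valid.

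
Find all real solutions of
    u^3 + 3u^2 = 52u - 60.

u = -9.2915 or u = 1.2915 or u = 5

Rearrange: u^3 + 3u^2 - 52u + 60 = 0.
Possible rational roots are divisors of 60. Testing u = 5 gives 0, so (u - 5) is a factor.
Divide: u^3 + 3u^2 - 52u + 60 = (u - 5)(u^2 + 8u - 12).
Apply the quadratic formula to u^2 + 8u - 12 = 0: u = (-8 +/- sqrt(112))/2, i.e. u ~= 1.2915 or u ~= -9.2915.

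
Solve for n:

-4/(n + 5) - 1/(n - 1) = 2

n = -7.131 or n = 0.631

Multiply both sides by (n + 5)(n - 1):
-4(n - 1) - (n + 5) = 2(n + 5)(n - 1).
Expand and collect terms: 2n² + 13n - 9 = 0.
By the quadratic formula, n = (-13 ± √241) / 4, so n ≈ 0.631 or n ≈ -7.131.
Neither value makes a denominator zero (n ≠ -5, n ≠ 1), so both are valid.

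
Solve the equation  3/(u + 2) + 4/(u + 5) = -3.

u = -6.6943 or u = -2.6391

Multiply both sides by (u + 2)(u + 5):
3(u + 5) + 4(u + 2) = -3(u + 2)(u + 5).
Expand and collect terms: -3u² - 28u - 53 = 0.
By the quadratic formula, u = (28 ± √148) / -6, so u ≈ -6.6943 or u ≈ -2.6391.
Neither value makes a denominator zero (u ≠ -2, u ≠ -5), so both are valid.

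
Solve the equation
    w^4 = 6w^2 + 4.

w = -2.5701 or w = 2.5701

Let u = w^2. The equation becomes u^2 - 6u - 4 = 0.
By the quadratic formula, u = 3 + sqrt(13) or u = 3 - sqrt(13).
w^2 = 3 + sqrt(13) gives w = +/-sqrt(3 + sqrt(13)) ~= +/-2.5701.
w^2 = 3 - sqrt(13) < 0 has no real solution.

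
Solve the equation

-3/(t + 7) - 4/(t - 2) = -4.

t = -6.3304 or t = 3.0804

Multiply both sides by (t + 7)(t - 2):
-3(t - 2) - 4(t + 7) = -4(t + 7)(t - 2).
Expand and collect terms: -4t² - 13t + 78 = 0.
By the quadratic formula, t = (13 ± √1417) / -8, so t ≈ -6.3304 or t ≈ 3.0804.
Neither value makes a denominator zero (t ≠ -7, t ≠ 2), so both are valid.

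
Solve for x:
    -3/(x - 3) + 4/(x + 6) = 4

Multiply both sides by (x - 3)(x + 6):
-3(x + 6) + 4(x - 3) = 4(x - 3)(x + 6).
Expand and collect terms: 4x^2 + 11x - 42 = 0.
By the quadratic formula, x = (-11 +/- sqrt(793)) / 8, so x ~= 2.145 or x ~= -4.895.
Neither value makes a denominator zero (x != 3, x != -6), so both are valid.

x = -4.895 or x = 2.145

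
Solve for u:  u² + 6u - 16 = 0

u = -8 or u = 2

Factor: (u - 2)(u + 8) = 0.
So u = 2 or u = -8.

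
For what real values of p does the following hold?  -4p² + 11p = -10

Rearrange to standard form: -4p² + 11p + 10 = 0.
Discriminant: (11)² − 4·(-4)·10 = 281.
Quadratic formula: p = (-11 ± √281) / (-8).
So p = 11/8 - √(281)/8 ≈ -0.7204 or p = 11/8 + √(281)/8 ≈ 3.4704.

p = -0.7204 or p = 3.4704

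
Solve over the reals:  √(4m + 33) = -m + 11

m = 4

Square both sides: 4m + 33 = (-m + 11)².
Expand and rearrange: m² - 26m + 88 = 0.
Solving gives m = 22 or m = 4.
Check each candidate in the original equation:
  m = 22: √(121) = 11, while -m + 11 = -11 — extraneous.
  m = 4: √(49) = 7, while -m + 11 = 7 — valid.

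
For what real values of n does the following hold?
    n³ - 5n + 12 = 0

Possible rational roots are divisors of 12. Testing n = -3 gives 0, so (n + 3) is a factor.
Divide: n³ - 5n + 12 = (n + 3)(n² - 3n + 4).
The quadratic n² - 3n + 4 has discriminant -7 < 0, so no further real roots.

n = -3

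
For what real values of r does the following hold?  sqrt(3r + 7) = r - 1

Square both sides: 3r + 7 = (r - 1)^2.
Expand and rearrange: r^2 - 5r - 6 = 0.
Solving gives r = 6 or r = -1.
Check each candidate in the original equation:
  r = 6: sqrt(25) = 5, while r - 1 = 5 — valid.
  r = -1: sqrt(4) = 2, while r - 1 = -2 — extraneous.

r = 6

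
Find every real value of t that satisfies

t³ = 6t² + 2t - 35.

Rearrange: t³ - 6t² - 2t + 35 = 0.
Possible rational roots are divisors of 35. Testing t = 5 gives 0, so (t - 5) is a factor.
Divide: t³ - 6t² - 2t + 35 = (t - 5)(t² - t - 7).
Apply the quadratic formula to t² - t - 7 = 0: t = (1 ± √29)/2, i.e. t ≈ 3.1926 or t ≈ -2.1926.

t = -2.1926 or t = 3.1926 or t = 5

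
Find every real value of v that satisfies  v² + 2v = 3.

v = -3 or v = 1

Bring every term to one side: v² + 2v - 3 = 0.
Factor: (v + 3)(v - 1) = 0.
So v = -3 or v = 1.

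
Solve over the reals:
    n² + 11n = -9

n = -10.1098 or n = -0.8902

Rearrange to standard form: n² + 11n + 9 = 0.
Discriminant: (11)² − 4·1·9 = 85.
Quadratic formula: n = (-11 ± √85) / 2.
So n = -11/2 + √(85)/2 ≈ -0.8902 or n = -11/2 - √(85)/2 ≈ -10.1098.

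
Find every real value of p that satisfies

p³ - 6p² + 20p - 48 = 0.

p = 4

Possible rational roots are divisors of -48. Testing p = 4 gives 0, so (p - 4) is a factor.
Divide: p³ - 6p² + 20p - 48 = (p - 4)(p² - 2p + 12).
The quadratic p² - 2p + 12 has discriminant -44 < 0, so no further real roots.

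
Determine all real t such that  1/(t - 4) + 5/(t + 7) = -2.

t = -9.5955 or t = 3.5955

Multiply both sides by (t - 4)(t + 7):
(t + 7) + 5(t - 4) = -2(t - 4)(t + 7).
Expand and collect terms: -2t² - 12t + 69 = 0.
By the quadratic formula, t = (12 ± √696) / -4, so t ≈ -9.5955 or t ≈ 3.5955.
Neither value makes a denominator zero (t ≠ 4, t ≠ -7), so both are valid.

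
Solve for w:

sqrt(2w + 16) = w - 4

Square both sides: 2w + 16 = (w - 4)^2.
Expand and rearrange: w^2 - 10w = 0.
Solving gives w = 10 or w = 0.
Check each candidate in the original equation:
  w = 10: sqrt(36) = 6, while w - 4 = 6 — valid.
  w = 0: sqrt(16) = 4, while w - 4 = -4 — extraneous.

w = 10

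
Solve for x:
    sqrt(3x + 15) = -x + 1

x = -2

Square both sides: 3x + 15 = (-x + 1)^2.
Expand and rearrange: x^2 - 5x - 14 = 0.
Solving gives x = 7 or x = -2.
Check each candidate in the original equation:
  x = 7: sqrt(36) = 6, while -x + 1 = -6 — extraneous.
  x = -2: sqrt(9) = 3, while -x + 1 = 3 — valid.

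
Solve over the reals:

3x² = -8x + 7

x = -3.3609 or x = 0.6943

Rearrange to standard form: 3x² + 8x - 7 = 0.
Discriminant: (8)² − 4·3·(-7) = 148.
Quadratic formula: x = (-8 ± √148) / 6.
So x = -4/3 + √(37)/3 ≈ 0.6943 or x = -√(37)/3 - 4/3 ≈ -3.3609.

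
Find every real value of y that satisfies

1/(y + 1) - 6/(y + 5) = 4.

y = -6.434 or y = -0.816

Multiply both sides by (y + 1)(y + 5):
(y + 5) - 6(y + 1) = 4(y + 1)(y + 5).
Expand and collect terms: 4y² + 29y + 21 = 0.
By the quadratic formula, y = (-29 ± √505) / 8, so y ≈ -0.816 or y ≈ -6.434.
Neither value makes a denominator zero (y ≠ -1, y ≠ -5), so both are valid.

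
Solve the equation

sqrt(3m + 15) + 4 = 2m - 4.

Isolate the radical: sqrt(3m + 15) = 2m - 8.
Square both sides: 3m + 15 = (2m - 8)^2.
Expand and rearrange: 4m^2 - 35m + 49 = 0.
Solving gives m = 7 or m = 1.75.
Check each candidate in the original equation:
  m = 7: sqrt(36) = 6, while 2m - 8 = 6 — valid.
  m = 1.75: sqrt(20.25) = 4.5, while 2m - 8 = -4.5 — extraneous.

m = 7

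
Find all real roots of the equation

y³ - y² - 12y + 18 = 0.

y = -3.6458 or y = 1.6458 or y = 3

Possible rational roots are divisors of 18. Testing y = 3 gives 0, so (y - 3) is a factor.
Divide: y³ - y² - 12y + 18 = (y - 3)(y² + 2y - 6).
Apply the quadratic formula to y² + 2y - 6 = 0: y = (-2 ± √28)/2, i.e. y ≈ 1.6458 or y ≈ -3.6458.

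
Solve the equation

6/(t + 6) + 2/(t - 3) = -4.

t = -7.5744 or t = 2.5744

Multiply both sides by (t + 6)(t - 3):
6(t - 3) + 2(t + 6) = -4(t + 6)(t - 3).
Expand and collect terms: -4t² - 20t + 78 = 0.
By the quadratic formula, t = (20 ± √1648) / -8, so t ≈ -7.5744 or t ≈ 2.5744.
Neither value makes a denominator zero (t ≠ -6, t ≠ 3), so both are valid.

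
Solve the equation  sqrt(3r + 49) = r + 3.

r = 5

Square both sides: 3r + 49 = (r + 3)^2.
Expand and rearrange: r^2 + 3r - 40 = 0.
Solving gives r = 5 or r = -8.
Check each candidate in the original equation:
  r = 5: sqrt(64) = 8, while r + 3 = 8 — valid.
  r = -8: sqrt(25) = 5, while r + 3 = -5 — extraneous.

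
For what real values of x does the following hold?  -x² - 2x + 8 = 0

Factor: -1(x - 2)(x + 4) = 0.
So x = 2 or x = -4.

x = -4 or x = 2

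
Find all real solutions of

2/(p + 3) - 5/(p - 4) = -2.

p = -3.7562 or p = 6.2562

Multiply both sides by (p + 3)(p - 4):
2(p - 4) - 5(p + 3) = -2(p + 3)(p - 4).
Expand and collect terms: -2p^2 + 5p + 47 = 0.
By the quadratic formula, p = (-5 +/- sqrt(401)) / -4, so p ~= -3.7562 or p ~= 6.2562.
Neither value makes a denominator zero (p != -3, p != 4), so both are valid.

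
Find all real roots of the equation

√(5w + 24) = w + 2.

w = 5

Square both sides: 5w + 24 = (w + 2)².
Expand and rearrange: w² - w - 20 = 0.
Solving gives w = 5 or w = -4.
Check each candidate in the original equation:
  w = 5: √(49) = 7, while w + 2 = 7 — valid.
  w = -4: √(4) = 2, while w + 2 = -2 — extraneous.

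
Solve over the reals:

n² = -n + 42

n = -7 or n = 6

Bring every term to one side: n² + n - 42 = 0.
Factor: (n - 6)(n + 7) = 0.
So n = 6 or n = -7.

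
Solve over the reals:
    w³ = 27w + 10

w = -5 or w = -0.3723 or w = 5.3723

Rearrange: w³ - 27w - 10 = 0.
Possible rational roots are divisors of -10. Testing w = -5 gives 0, so (w + 5) is a factor.
Divide: w³ - 27w - 10 = (w + 5)(w² - 5w - 2).
Apply the quadratic formula to w² - 5w - 2 = 0: w = (5 ± √33)/2, i.e. w ≈ 5.3723 or w ≈ -0.3723.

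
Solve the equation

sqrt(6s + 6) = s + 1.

Square both sides: 6s + 6 = (s + 1)^2.
Expand and rearrange: s^2 - 4s - 5 = 0.
Solving gives s = 5 or s = -1.
Check each candidate in the original equation:
  s = 5: sqrt(36) = 6, while s + 1 = 6 — valid.
  s = -1: sqrt(0) = 0, while s + 1 = 0 — valid.

s = -1 or s = 5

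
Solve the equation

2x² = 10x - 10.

Rearrange to standard form: 2x² - 10x + 10 = 0.
Discriminant: (-10)² − 4·2·10 = 20.
Quadratic formula: x = (10 ± √20) / 4.
So x = √(5)/2 + 5/2 ≈ 3.618 or x = 5/2 - √(5)/2 ≈ 1.382.

x = 1.382 or x = 3.618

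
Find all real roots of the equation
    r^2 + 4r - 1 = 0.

r = -4.2361 or r = 0.2361

Discriminant: (4)^2 - 4*1*(-1) = 20.
Quadratic formula: r = (-4 +/- sqrt(20)) / 2.
So r = -2 + sqrt(5) ~= 0.2361 or r = -sqrt(5) - 2 ~= -4.2361.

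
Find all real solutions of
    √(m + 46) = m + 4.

m = 3

Square both sides: m + 46 = (m + 4)².
Expand and rearrange: m² + 7m - 30 = 0.
Solving gives m = 3 or m = -10.
Check each candidate in the original equation:
  m = 3: √(49) = 7, while m + 4 = 7 — valid.
  m = -10: √(36) = 6, while m + 4 = -6 — extraneous.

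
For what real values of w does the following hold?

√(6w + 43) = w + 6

w = 1

Square both sides: 6w + 43 = (w + 6)².
Expand and rearrange: w² + 6w - 7 = 0.
Solving gives w = 1 or w = -7.
Check each candidate in the original equation:
  w = 1: √(49) = 7, while w + 6 = 7 — valid.
  w = -7: √(1) = 1, while w + 6 = -1 — extraneous.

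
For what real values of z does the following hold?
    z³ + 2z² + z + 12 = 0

Possible rational roots are divisors of 12. Testing z = -3 gives 0, so (z + 3) is a factor.
Divide: z³ + 2z² + z + 12 = (z + 3)(z² - z + 4).
The quadratic z² - z + 4 has discriminant -15 < 0, so no further real roots.

z = -3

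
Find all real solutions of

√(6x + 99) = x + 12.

x = -3

Square both sides: 6x + 99 = (x + 12)².
Expand and rearrange: x² + 18x + 45 = 0.
Solving gives x = -3 or x = -15.
Check each candidate in the original equation:
  x = -3: √(81) = 9, while x + 12 = 9 — valid.
  x = -15: √(9) = 3, while x + 12 = -3 — extraneous.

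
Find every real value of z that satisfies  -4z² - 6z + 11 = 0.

z = -2.57 or z = 1.07

Discriminant: (-6)² − 4·(-4)·11 = 212.
Quadratic formula: z = (6 ± √212) / (-8).
So z = -√(53)/4 - 3/4 ≈ -2.57 or z = -3/4 + √(53)/4 ≈ 1.07.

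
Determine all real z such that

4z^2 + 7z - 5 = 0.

Discriminant: (7)^2 - 4*4*(-5) = 129.
Quadratic formula: z = (-7 +/- sqrt(129)) / 8.
So z = -7/8 + sqrt(129)/8 ~= 0.5447 or z = -sqrt(129)/8 - 7/8 ~= -2.2947.

z = -2.2947 or z = 0.5447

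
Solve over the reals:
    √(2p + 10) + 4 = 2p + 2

p = 3

Isolate the radical: √(2p + 10) = 2p - 2.
Square both sides: 2p + 10 = (2p - 2)².
Expand and rearrange: 4p² - 10p - 6 = 0.
Solving gives p = 3 or p = -0.5.
Check each candidate in the original equation:
  p = 3: √(16) = 4, while 2p - 2 = 4 — valid.
  p = -0.5: √(9) = 3, while 2p - 2 = -3 — extraneous.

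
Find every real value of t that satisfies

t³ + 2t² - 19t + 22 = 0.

Possible rational roots are divisors of 22. Testing t = 2 gives 0, so (t - 2) is a factor.
Divide: t³ + 2t² - 19t + 22 = (t - 2)(t² + 4t - 11).
Apply the quadratic formula to t² + 4t - 11 = 0: t = (-4 ± √60)/2, i.e. t ≈ 1.873 or t ≈ -5.873.

t = -5.873 or t = 1.873 or t = 2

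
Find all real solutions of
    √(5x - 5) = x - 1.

Square both sides: 5x - 5 = (x - 1)².
Expand and rearrange: x² - 7x + 6 = 0.
Solving gives x = 6 or x = 1.
Check each candidate in the original equation:
  x = 6: √(25) = 5, while x - 1 = 5 — valid.
  x = 1: √(0) = 0, while x - 1 = 0 — valid.

x = 1 or x = 6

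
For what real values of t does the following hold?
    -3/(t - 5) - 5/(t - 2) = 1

t = -5.1098 or t = 4.1098

Multiply both sides by (t - 5)(t - 2):
-3(t - 2) - 5(t - 5) = (t - 5)(t - 2).
Expand and collect terms: t^2 + t - 21 = 0.
By the quadratic formula, t = (-1 +/- sqrt(85)) / 2, so t ~= 4.1098 or t ~= -5.1098.
Neither value makes a denominator zero (t != 5, t != 2), so both are valid.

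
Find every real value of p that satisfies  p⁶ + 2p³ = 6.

Let u = p³. The equation becomes u² + 2u - 6 = 0.
By the quadratic formula, u = -1 + √(7) or u = -√(7) - 1.
p³ = -1 + √(7) gives p = ∛(-1 + √(7)) ≈ 1.1807.
p³ = -√(7) - 1 gives p = -∛(1 + √(7)) ≈ -1.5391.

p = -1.5391 or p = 1.1807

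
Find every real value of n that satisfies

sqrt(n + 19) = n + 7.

Square both sides: n + 19 = (n + 7)^2.
Expand and rearrange: n^2 + 13n + 30 = 0.
Solving gives n = -3 or n = -10.
Check each candidate in the original equation:
  n = -3: sqrt(16) = 4, while n + 7 = 4 — valid.
  n = -10: sqrt(9) = 3, while n + 7 = -3 — extraneous.

n = -3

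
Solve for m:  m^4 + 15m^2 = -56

Let u = m^2. The equation becomes u^2 + 15u + 56 = 0.
Factor: (u + 7)(u + 8) = 0, so u = -7 or u = -8.
m^2 = -7 < 0 has no real solution.
m^2 = -8 < 0 has no real solution.

No real solutions.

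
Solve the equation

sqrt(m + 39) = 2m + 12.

Square both sides: m + 39 = (2m + 12)^2.
Expand and rearrange: 4m^2 + 47m + 105 = 0.
Solving gives m = -3 or m = -8.75.
Check each candidate in the original equation:
  m = -3: sqrt(36) = 6, while 2m + 12 = 6 — valid.
  m = -8.75: sqrt(30.25) = 5.5, while 2m + 12 = -5.5 — extraneous.

m = -3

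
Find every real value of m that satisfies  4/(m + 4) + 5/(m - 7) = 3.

Multiply both sides by (m + 4)(m - 7):
4(m - 7) + 5(m + 4) = 3(m + 4)(m - 7).
Expand and collect terms: 3m² - 18m - 76 = 0.
By the quadratic formula, m = (18 ± √1236) / 6, so m ≈ 8.8595 or m ≈ -2.8595.
Neither value makes a denominator zero (m ≠ -4, m ≠ 7), so both are valid.

m = -2.8595 or m = 8.8595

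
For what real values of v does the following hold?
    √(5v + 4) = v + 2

Square both sides: 5v + 4 = (v + 2)².
Expand and rearrange: v² - v = 0.
Solving gives v = 1 or v = 0.
Check each candidate in the original equation:
  v = 1: √(9) = 3, while v + 2 = 3 — valid.
  v = 0: √(4) = 2, while v + 2 = 2 — valid.

v = 0 or v = 1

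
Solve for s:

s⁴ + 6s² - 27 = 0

s = -1.7321 or s = 1.7321

Let u = s². The equation becomes u² + 6u - 27 = 0.
Factor: (u + 9)(u - 3) = 0, so u = -9 or u = 3.
s² = -9 < 0 has no real solution.
s² = 3 gives s = ±√(3) ≈ ±1.7321.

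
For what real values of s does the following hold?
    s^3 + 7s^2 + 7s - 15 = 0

s = -5 or s = -3 or s = 1

Possible rational roots are divisors of -15. Testing s = -5 gives 0, so (s + 5) is a factor.
Divide: s^3 + 7s^2 + 7s - 15 = (s + 5)(s^2 + 2s - 3).
Factor the quadratic: s = 1 or s = -3.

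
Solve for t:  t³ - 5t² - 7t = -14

Rearrange: t³ - 5t² - 7t + 14 = 0.
Possible rational roots are divisors of 14. Testing t = -2 gives 0, so (t + 2) is a factor.
Divide: t³ - 5t² - 7t + 14 = (t + 2)(t² - 7t + 7).
Apply the quadratic formula to t² - 7t + 7 = 0: t = (7 ± √21)/2, i.e. t ≈ 5.7913 or t ≈ 1.2087.

t = -2 or t = 1.2087 or t = 5.7913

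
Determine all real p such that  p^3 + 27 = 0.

p = -3

Possible rational roots are divisors of 27. Testing p = -3 gives 0, so (p + 3) is a factor.
Divide: p^3 + 27 = (p + 3)(p^2 - 3p + 9).
The quadratic p^2 - 3p + 9 has discriminant -27 < 0, so no further real roots.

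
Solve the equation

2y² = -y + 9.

y = -2.386 or y = 1.886

Rearrange to standard form: 2y² + y - 9 = 0.
Discriminant: (1)² − 4·2·(-9) = 73.
Quadratic formula: y = (-1 ± √73) / 4.
So y = -1/4 + √(73)/4 ≈ 1.886 or y = -√(73)/4 - 1/4 ≈ -2.386.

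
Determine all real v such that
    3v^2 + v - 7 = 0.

v = -1.7033 or v = 1.3699

Discriminant: (1)^2 - 4*3*(-7) = 85.
Quadratic formula: v = (-1 +/- sqrt(85)) / 6.
So v = -1/6 + sqrt(85)/6 ~= 1.3699 or v = -sqrt(85)/6 - 1/6 ~= -1.7033.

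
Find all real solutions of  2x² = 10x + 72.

Bring every term to one side: 2x² - 10x - 72 = 0.
Factor: 2(x + 4)(x - 9) = 0.
So x = -4 or x = 9.

x = -4 or x = 9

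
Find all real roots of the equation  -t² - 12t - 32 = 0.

t = -8 or t = -4

Factor: -1(t + 4)(t + 8) = 0.
So t = -4 or t = -8.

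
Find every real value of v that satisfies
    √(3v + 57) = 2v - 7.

Square both sides: 3v + 57 = (2v - 7)².
Expand and rearrange: 4v² - 31v - 8 = 0.
Solving gives v = 8 or v = -0.25.
Check each candidate in the original equation:
  v = 8: √(81) = 9, while 2v - 7 = 9 — valid.
  v = -0.25: √(56.25) = 7.5, while 2v - 7 = -7.5 — extraneous.

v = 8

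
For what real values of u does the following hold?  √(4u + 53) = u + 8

Square both sides: 4u + 53 = (u + 8)².
Expand and rearrange: u² + 12u + 11 = 0.
Solving gives u = -1 or u = -11.
Check each candidate in the original equation:
  u = -1: √(49) = 7, while u + 8 = 7 — valid.
  u = -11: √(9) = 3, while u + 8 = -3 — extraneous.

u = -1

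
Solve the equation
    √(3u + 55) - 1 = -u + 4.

Isolate the radical: √(3u + 55) = -u + 5.
Square both sides: 3u + 55 = (-u + 5)².
Expand and rearrange: u² - 13u - 30 = 0.
Solving gives u = 15 or u = -2.
Check each candidate in the original equation:
  u = 15: √(100) = 10, while -u + 5 = -10 — extraneous.
  u = -2: √(49) = 7, while -u + 5 = 7 — valid.

u = -2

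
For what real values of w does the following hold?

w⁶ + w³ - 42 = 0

Let u = w³. The equation becomes u² + u - 42 = 0.
Factor: (u - 6)(u + 7) = 0, so u = 6 or u = -7.
w³ = 6 gives w = ∛(6) ≈ 1.8171.
w³ = -7 gives w = -∛(7) ≈ -1.9129.

w = -1.9129 or w = 1.8171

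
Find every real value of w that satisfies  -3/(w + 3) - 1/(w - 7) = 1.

Multiply both sides by (w + 3)(w - 7):
-3(w - 7) - (w + 3) = (w + 3)(w - 7).
Expand and collect terms: w² - 39 = 0.
By the quadratic formula, w = (0 ± √156) / 2, so w ≈ 6.245 or w ≈ -6.245.
Neither value makes a denominator zero (w ≠ -3, w ≠ 7), so both are valid.

w = -6.245 or w = 6.245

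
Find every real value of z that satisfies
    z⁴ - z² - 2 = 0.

z = -1.4142 or z = 1.4142

Let u = z². The equation becomes u² - u - 2 = 0.
Factor: (u + 1)(u - 2) = 0, so u = -1 or u = 2.
z² = -1 < 0 has no real solution.
z² = 2 gives z = ±√(2) ≈ ±1.4142.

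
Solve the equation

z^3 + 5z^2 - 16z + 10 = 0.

Possible rational roots are divisors of 10. Testing z = 1 gives 0, so (z - 1) is a factor.
Divide: z^3 + 5z^2 - 16z + 10 = (z - 1)(z^2 + 6z - 10).
Apply the quadratic formula to z^2 + 6z - 10 = 0: z = (-6 +/- sqrt(76))/2, i.e. z ~= 1.3589 or z ~= -7.3589.

z = -7.3589 or z = 1 or z = 1.3589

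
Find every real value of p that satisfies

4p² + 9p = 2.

Rearrange to standard form: 4p² + 9p - 2 = 0.
Discriminant: (9)² − 4·4·(-2) = 113.
Quadratic formula: p = (-9 ± √113) / 8.
So p = -9/8 + √(113)/8 ≈ 0.2038 or p = -√(113)/8 - 9/8 ≈ -2.4538.

p = -2.4538 or p = 0.2038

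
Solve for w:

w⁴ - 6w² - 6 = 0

w = -2.6216 or w = 2.6216

Let u = w². The equation becomes u² - 6u - 6 = 0.
By the quadratic formula, u = 3 + √(15) or u = 3 - √(15).
w² = 3 + √(15) gives w = ±√(3 + √(15)) ≈ ±2.6216.
w² = 3 - √(15) < 0 has no real solution.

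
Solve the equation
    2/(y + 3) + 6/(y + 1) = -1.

Multiply both sides by (y + 3)(y + 1):
2(y + 1) + 6(y + 3) = -(y + 3)(y + 1).
Expand and collect terms: -y^2 - 12y - 23 = 0.
By the quadratic formula, y = (12 +/- sqrt(52)) / -2, so y ~= -9.6056 or y ~= -2.3944.
Neither value makes a denominator zero (y != -3, y != -1), so both are valid.

y = -9.6056 or y = -2.3944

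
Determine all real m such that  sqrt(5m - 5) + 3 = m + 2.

Isolate the radical: sqrt(5m - 5) = m - 1.
Square both sides: 5m - 5 = (m - 1)^2.
Expand and rearrange: m^2 - 7m + 6 = 0.
Solving gives m = 6 or m = 1.
Check each candidate in the original equation:
  m = 6: sqrt(25) = 5, while m - 1 = 5 — valid.
  m = 1: sqrt(0) = 0, while m - 1 = 0 — valid.

m = 1 or m = 6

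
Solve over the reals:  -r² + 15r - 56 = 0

r = 7 or r = 8

Factor: -1(r - 8)(r - 7) = 0.
So r = 8 or r = 7.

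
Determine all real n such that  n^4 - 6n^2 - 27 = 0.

Let u = n^2. The equation becomes u^2 - 6u - 27 = 0.
Factor: (u - 9)(u + 3) = 0, so u = 9 or u = -3.
n^2 = 9 gives n = +/-3.
n^2 = -3 < 0 has no real solution.

n = -3 or n = 3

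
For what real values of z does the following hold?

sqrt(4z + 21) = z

z = 7

Square both sides: 4z + 21 = (z)^2.
Expand and rearrange: z^2 - 4z - 21 = 0.
Solving gives z = 7 or z = -3.
Check each candidate in the original equation:
  z = 7: sqrt(49) = 7, while z = 7 — valid.
  z = -3: sqrt(9) = 3, while z = -3 — extraneous.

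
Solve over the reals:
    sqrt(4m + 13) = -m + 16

m = 9

Square both sides: 4m + 13 = (-m + 16)^2.
Expand and rearrange: m^2 - 36m + 243 = 0.
Solving gives m = 27 or m = 9.
Check each candidate in the original equation:
  m = 27: sqrt(121) = 11, while -m + 16 = -11 — extraneous.
  m = 9: sqrt(49) = 7, while -m + 16 = 7 — valid.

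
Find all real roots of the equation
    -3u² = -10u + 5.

u = 0.6126 or u = 2.7208

Rearrange to standard form: -3u² + 10u - 5 = 0.
Discriminant: (10)² − 4·(-3)·(-5) = 40.
Quadratic formula: u = (-10 ± √40) / (-6).
So u = 5/3 - √(10)/3 ≈ 0.6126 or u = √(10)/3 + 5/3 ≈ 2.7208.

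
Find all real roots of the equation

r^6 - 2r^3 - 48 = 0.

Let u = r^3. The equation becomes u^2 - 2u - 48 = 0.
Factor: (u + 6)(u - 8) = 0, so u = -6 or u = 8.
r^3 = -6 gives r = -(6)^(1/3) ~= -1.8171.
r^3 = 8 gives r = 2.

r = -1.8171 or r = 2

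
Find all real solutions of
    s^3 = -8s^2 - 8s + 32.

Rearrange: s^3 + 8s^2 + 8s - 32 = 0.
Possible rational roots are divisors of -32. Testing s = -4 gives 0, so (s + 4) is a factor.
Divide: s^3 + 8s^2 + 8s - 32 = (s + 4)(s^2 + 4s - 8).
Apply the quadratic formula to s^2 + 4s - 8 = 0: s = (-4 +/- sqrt(48))/2, i.e. s ~= 1.4641 or s ~= -5.4641.

s = -5.4641 or s = -4 or s = 1.4641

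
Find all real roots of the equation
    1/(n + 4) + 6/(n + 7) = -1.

n = -13.6904 or n = -4.3096

Multiply both sides by (n + 4)(n + 7):
(n + 7) + 6(n + 4) = -(n + 4)(n + 7).
Expand and collect terms: -n^2 - 18n - 59 = 0.
By the quadratic formula, n = (18 +/- sqrt(88)) / -2, so n ~= -13.6904 or n ~= -4.3096.
Neither value makes a denominator zero (n != -4, n != -7), so both are valid.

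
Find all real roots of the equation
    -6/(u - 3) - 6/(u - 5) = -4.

u = 3.6972 or u = 7.3028

Multiply both sides by (u - 3)(u - 5):
-6(u - 5) - 6(u - 3) = -4(u - 3)(u - 5).
Expand and collect terms: -4u^2 + 44u - 108 = 0.
By the quadratic formula, u = (-44 +/- sqrt(208)) / -8, so u ~= 3.6972 or u ~= 7.3028.
Neither value makes a denominator zero (u != 3, u != 5), so both are valid.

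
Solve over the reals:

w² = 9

Bring every term to one side: w² - 9 = 0.
Factor: (w + 3)(w - 3) = 0.
So w = -3 or w = 3.

w = -3 or w = 3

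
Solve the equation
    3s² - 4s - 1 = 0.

s = -0.2153 or s = 1.5486

Discriminant: (-4)² − 4·3·(-1) = 28.
Quadratic formula: s = (4 ± √28) / 6.
So s = 2/3 + √(7)/3 ≈ 1.5486 or s = 2/3 - √(7)/3 ≈ -0.2153.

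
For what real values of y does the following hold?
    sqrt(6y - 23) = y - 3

y = 4 or y = 8

Square both sides: 6y - 23 = (y - 3)^2.
Expand and rearrange: y^2 - 12y + 32 = 0.
Solving gives y = 8 or y = 4.
Check each candidate in the original equation:
  y = 8: sqrt(25) = 5, while y - 3 = 5 — valid.
  y = 4: sqrt(1) = 1, while y - 3 = 1 — valid.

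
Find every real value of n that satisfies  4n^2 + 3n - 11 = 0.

Discriminant: (3)^2 - 4*4*(-11) = 185.
Quadratic formula: n = (-3 +/- sqrt(185)) / 8.
So n = -3/8 + sqrt(185)/8 ~= 1.3252 or n = -sqrt(185)/8 - 3/8 ~= -2.0752.

n = -2.0752 or n = 1.3252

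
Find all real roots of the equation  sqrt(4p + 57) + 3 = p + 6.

Isolate the radical: sqrt(4p + 57) = p + 3.
Square both sides: 4p + 57 = (p + 3)^2.
Expand and rearrange: p^2 + 2p - 48 = 0.
Solving gives p = 6 or p = -8.
Check each candidate in the original equation:
  p = 6: sqrt(81) = 9, while p + 3 = 9 — valid.
  p = -8: sqrt(25) = 5, while p + 3 = -5 — extraneous.

p = 6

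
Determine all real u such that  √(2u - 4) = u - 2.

Square both sides: 2u - 4 = (u - 2)².
Expand and rearrange: u² - 6u + 8 = 0.
Solving gives u = 4 or u = 2.
Check each candidate in the original equation:
  u = 4: √(4) = 2, while u - 2 = 2 — valid.
  u = 2: √(0) = 0, while u - 2 = 0 — valid.

u = 2 or u = 4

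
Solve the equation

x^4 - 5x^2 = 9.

Let u = x^2. The equation becomes u^2 - 5u - 9 = 0.
By the quadratic formula, u = 5/2 + sqrt(61)/2 or u = 5/2 - sqrt(61)/2.
x^2 = 5/2 + sqrt(61)/2 gives x = +/-sqrt(5/2 + sqrt(61)/2) ~= +/-2.5308.
x^2 = 5/2 - sqrt(61)/2 < 0 has no real solution.

x = -2.5308 or x = 2.5308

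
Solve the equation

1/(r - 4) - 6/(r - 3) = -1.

Multiply both sides by (r - 4)(r - 3):
(r - 3) - 6(r - 4) = -(r - 4)(r - 3).
Expand and collect terms: -r^2 + 12r - 33 = 0.
By the quadratic formula, r = (-12 +/- sqrt(12)) / -2, so r ~= 4.2679 or r ~= 7.7321.
Neither value makes a denominator zero (r != 4, r != 3), so both are valid.

r = 4.2679 or r = 7.7321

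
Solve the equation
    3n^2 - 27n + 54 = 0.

Factor: 3(n - 6)(n - 3) = 0.
So n = 6 or n = 3.

n = 3 or n = 6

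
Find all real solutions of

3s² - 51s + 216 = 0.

Factor: 3(s - 9)(s - 8) = 0.
So s = 9 or s = 8.

s = 8 or s = 9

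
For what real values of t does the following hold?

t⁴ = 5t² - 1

t = -2.1889 or t = -0.4569 or t = 0.4569 or t = 2.1889

Let u = t². The equation becomes u² - 5u + 1 = 0.
By the quadratic formula, u = √(21)/2 + 5/2 or u = 5/2 - √(21)/2.
t² = √(21)/2 + 5/2 gives t = ±√(√(21)/2 + 5/2) ≈ ±2.1889.
t² = 5/2 - √(21)/2 gives t = ±√(5/2 - √(21)/2) ≈ ±0.4569.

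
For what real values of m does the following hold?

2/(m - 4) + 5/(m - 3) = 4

m = 3.5746 or m = 5.1754

Multiply both sides by (m - 4)(m - 3):
2(m - 3) + 5(m - 4) = 4(m - 4)(m - 3).
Expand and collect terms: 4m² - 35m + 74 = 0.
By the quadratic formula, m = (35 ± √41) / 8, so m ≈ 5.1754 or m ≈ 3.5746.
Neither value makes a denominator zero (m ≠ 4, m ≠ 3), so both are valid.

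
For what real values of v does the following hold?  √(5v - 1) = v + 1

Square both sides: 5v - 1 = (v + 1)².
Expand and rearrange: v² - 3v + 2 = 0.
Solving gives v = 2 or v = 1.
Check each candidate in the original equation:
  v = 2: √(9) = 3, while v + 1 = 3 — valid.
  v = 1: √(4) = 2, while v + 1 = 2 — valid.

v = 1 or v = 2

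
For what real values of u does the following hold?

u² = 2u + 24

u = -4 or u = 6

Bring every term to one side: u² - 2u - 24 = 0.
Factor: (u - 6)(u + 4) = 0.
So u = 6 or u = -4.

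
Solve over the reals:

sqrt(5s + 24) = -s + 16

Square both sides: 5s + 24 = (-s + 16)^2.
Expand and rearrange: s^2 - 37s + 232 = 0.
Solving gives s = 29 or s = 8.
Check each candidate in the original equation:
  s = 29: sqrt(169) = 13, while -s + 16 = -13 — extraneous.
  s = 8: sqrt(64) = 8, while -s + 16 = 8 — valid.

s = 8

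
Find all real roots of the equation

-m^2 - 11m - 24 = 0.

m = -8 or m = -3

Factor: -1(m + 3)(m + 8) = 0.
So m = -3 or m = -8.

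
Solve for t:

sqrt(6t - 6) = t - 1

t = 1 or t = 7

Square both sides: 6t - 6 = (t - 1)^2.
Expand and rearrange: t^2 - 8t + 7 = 0.
Solving gives t = 7 or t = 1.
Check each candidate in the original equation:
  t = 7: sqrt(36) = 6, while t - 1 = 6 — valid.
  t = 1: sqrt(0) = 0, while t - 1 = 0 — valid.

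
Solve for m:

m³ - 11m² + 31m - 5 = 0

Possible rational roots are divisors of -5. Testing m = 5 gives 0, so (m - 5) is a factor.
Divide: m³ - 11m² + 31m - 5 = (m - 5)(m² - 6m + 1).
Apply the quadratic formula to m² - 6m + 1 = 0: m = (6 ± √32)/2, i.e. m ≈ 5.8284 or m ≈ 0.1716.

m = 0.1716 or m = 5 or m = 5.8284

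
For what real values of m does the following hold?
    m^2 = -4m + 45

m = -9 or m = 5

Bring every term to one side: m^2 + 4m - 45 = 0.
Factor: (m + 9)(m - 5) = 0.
So m = -9 or m = 5.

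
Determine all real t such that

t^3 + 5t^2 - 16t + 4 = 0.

Possible rational roots are divisors of 4. Testing t = 2 gives 0, so (t - 2) is a factor.
Divide: t^3 + 5t^2 - 16t + 4 = (t - 2)(t^2 + 7t - 2).
Apply the quadratic formula to t^2 + 7t - 2 = 0: t = (-7 +/- sqrt(57))/2, i.e. t ~= 0.2749 or t ~= -7.2749.

t = -7.2749 or t = 0.2749 or t = 2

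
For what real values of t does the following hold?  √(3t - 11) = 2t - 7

Square both sides: 3t - 11 = (2t - 7)².
Expand and rearrange: 4t² - 31t + 60 = 0.
Solving gives t = 4 or t = 3.75.
Check each candidate in the original equation:
  t = 4: √(1) = 1, while 2t - 7 = 1 — valid.
  t = 3.75: √(0.25) = 0.5, while 2t - 7 = 0.5 — valid.

t = 3.75 or t = 4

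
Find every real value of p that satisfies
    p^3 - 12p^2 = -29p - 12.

Rearrange: p^3 - 12p^2 + 29p + 12 = 0.
Possible rational roots are divisors of 12. Testing p = 4 gives 0, so (p - 4) is a factor.
Divide: p^3 - 12p^2 + 29p + 12 = (p - 4)(p^2 - 8p - 3).
Apply the quadratic formula to p^2 - 8p - 3 = 0: p = (8 +/- sqrt(76))/2, i.e. p ~= 8.3589 or p ~= -0.3589.

p = -0.3589 or p = 4 or p = 8.3589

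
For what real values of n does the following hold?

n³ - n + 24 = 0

Possible rational roots are divisors of 24. Testing n = -3 gives 0, so (n + 3) is a factor.
Divide: n³ - n + 24 = (n + 3)(n² - 3n + 8).
The quadratic n² - 3n + 8 has discriminant -23 < 0, so no further real roots.

n = -3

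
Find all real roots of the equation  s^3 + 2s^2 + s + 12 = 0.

s = -3

Possible rational roots are divisors of 12. Testing s = -3 gives 0, so (s + 3) is a factor.
Divide: s^3 + 2s^2 + s + 12 = (s + 3)(s^2 - s + 4).
The quadratic s^2 - s + 4 has discriminant -15 < 0, so no further real roots.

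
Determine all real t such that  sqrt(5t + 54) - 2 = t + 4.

t = 2

Isolate the radical: sqrt(5t + 54) = t + 6.
Square both sides: 5t + 54 = (t + 6)^2.
Expand and rearrange: t^2 + 7t - 18 = 0.
Solving gives t = 2 or t = -9.
Check each candidate in the original equation:
  t = 2: sqrt(64) = 8, while t + 6 = 8 — valid.
  t = -9: sqrt(9) = 3, while t + 6 = -3 — extraneous.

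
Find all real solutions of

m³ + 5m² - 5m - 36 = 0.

Possible rational roots are divisors of -36. Testing m = -4 gives 0, so (m + 4) is a factor.
Divide: m³ + 5m² - 5m - 36 = (m + 4)(m² + m - 9).
Apply the quadratic formula to m² + m - 9 = 0: m = (-1 ± √37)/2, i.e. m ≈ 2.5414 or m ≈ -3.5414.

m = -4 or m = -3.5414 or m = 2.5414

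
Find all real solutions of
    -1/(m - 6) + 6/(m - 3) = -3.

m = 1.1281 or m = 6.2053

Multiply both sides by (m - 6)(m - 3):
-(m - 3) + 6(m - 6) = -3(m - 6)(m - 3).
Expand and collect terms: -3m² + 22m - 21 = 0.
By the quadratic formula, m = (-22 ± √232) / -6, so m ≈ 1.1281 or m ≈ 6.2053.
Neither value makes a denominator zero (m ≠ 6, m ≠ 3), so both are valid.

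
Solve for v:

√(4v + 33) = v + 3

v = 4

Square both sides: 4v + 33 = (v + 3)².
Expand and rearrange: v² + 2v - 24 = 0.
Solving gives v = 4 or v = -6.
Check each candidate in the original equation:
  v = 4: √(49) = 7, while v + 3 = 7 — valid.
  v = -6: √(9) = 3, while v + 3 = -3 — extraneous.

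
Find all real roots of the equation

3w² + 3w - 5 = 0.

w = -1.8844 or w = 0.8844

Discriminant: (3)² − 4·3·(-5) = 69.
Quadratic formula: w = (-3 ± √69) / 6.
So w = -1/2 + √(69)/6 ≈ 0.8844 or w = -√(69)/6 - 1/2 ≈ -1.8844.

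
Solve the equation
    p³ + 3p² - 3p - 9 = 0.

Possible rational roots are divisors of -9. Testing p = -3 gives 0, so (p + 3) is a factor.
Divide: p³ + 3p² - 3p - 9 = (p + 3)(p² - 3).
Apply the quadratic formula to p² - 3 = 0: p = (0 ± √12)/2, i.e. p ≈ 1.7321 or p ≈ -1.7321.

p = -3 or p = -1.7321 or p = 1.7321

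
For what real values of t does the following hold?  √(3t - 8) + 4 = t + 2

Isolate the radical: √(3t - 8) = t - 2.
Square both sides: 3t - 8 = (t - 2)².
Expand and rearrange: t² - 7t + 12 = 0.
Solving gives t = 4 or t = 3.
Check each candidate in the original equation:
  t = 4: √(4) = 2, while t - 2 = 2 — valid.
  t = 3: √(1) = 1, while t - 2 = 1 — valid.

t = 3 or t = 4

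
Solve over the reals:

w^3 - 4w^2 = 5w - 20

Rearrange: w^3 - 4w^2 - 5w + 20 = 0.
Possible rational roots are divisors of 20. Testing w = 4 gives 0, so (w - 4) is a factor.
Divide: w^3 - 4w^2 - 5w + 20 = (w - 4)(w^2 - 5).
Apply the quadratic formula to w^2 - 5 = 0: w = (0 +/- sqrt(20))/2, i.e. w ~= 2.2361 or w ~= -2.2361.

w = -2.2361 or w = 2.2361 or w = 4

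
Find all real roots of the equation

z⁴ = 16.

Let u = z². The equation becomes u² - 16 = 0.
Factor: (u + 4)(u - 4) = 0, so u = -4 or u = 4.
z² = -4 < 0 has no real solution.
z² = 4 gives z = ±2.

z = -2 or z = 2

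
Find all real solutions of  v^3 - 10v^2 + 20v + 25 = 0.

Possible rational roots are divisors of 25. Testing v = 5 gives 0, so (v - 5) is a factor.
Divide: v^3 - 10v^2 + 20v + 25 = (v - 5)(v^2 - 5v - 5).
Apply the quadratic formula to v^2 - 5v - 5 = 0: v = (5 +/- sqrt(45))/2, i.e. v ~= 5.8541 or v ~= -0.8541.

v = -0.8541 or v = 5 or v = 5.8541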